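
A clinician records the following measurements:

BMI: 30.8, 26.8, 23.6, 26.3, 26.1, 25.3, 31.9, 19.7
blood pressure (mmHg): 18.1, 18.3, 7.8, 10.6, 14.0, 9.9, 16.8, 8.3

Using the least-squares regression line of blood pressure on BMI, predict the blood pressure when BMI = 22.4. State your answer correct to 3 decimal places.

9.398

n = 8, Σx = 210.5, Σy = 103.8, Σxy = 2826.08, Σx² = 5642.53
Sxx = Σx² − (Σx)²/n = 5642.53 − 5538.78125 = 103.74875
Sxy = Σxy − (Σx)(Σy)/n = 2826.08 − 2731.2375 = 94.8425
b = Sxy/Sxx = 94.8425/103.74875 = 0.914156
a = ȳ − b·x̄ = 12.975 − 0.914156·26.3125 = -11.078719
ŷ(22.4) = a + b·22.4 = -11.078719 + 0.914156·22.4 = 9.398366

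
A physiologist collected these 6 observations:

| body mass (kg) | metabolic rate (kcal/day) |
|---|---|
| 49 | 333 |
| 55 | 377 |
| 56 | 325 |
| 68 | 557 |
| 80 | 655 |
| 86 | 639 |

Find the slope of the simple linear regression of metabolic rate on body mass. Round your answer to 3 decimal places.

9.887

n = 6, Σx = 394, Σy = 2886, Σxy = 200482, Σx² = 26982
Sxx = Σx² − (Σx)²/n = 26982 − 25872.666667 = 1109.333333
Sxy = Σxy − (Σx)(Σy)/n = 200482 − 189514 = 10968
b = Sxy/Sxx = 10968/1109.333333 = 9.887019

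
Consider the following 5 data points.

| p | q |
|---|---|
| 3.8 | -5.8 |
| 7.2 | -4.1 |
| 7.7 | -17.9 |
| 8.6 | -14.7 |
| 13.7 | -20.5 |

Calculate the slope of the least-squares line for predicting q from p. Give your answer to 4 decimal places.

n = 5, Σx = 41, Σy = -63, Σxy = -596.66, Σx² = 387.22
Sxx = Σx² − (Σx)²/n = 387.22 − 336.2 = 51.02
Sxy = Σxy − (Σx)(Σy)/n = -596.66 − (-516.6) = -80.06
b = Sxy/Sxx = -80.06/51.02 = -1.569189

-1.5692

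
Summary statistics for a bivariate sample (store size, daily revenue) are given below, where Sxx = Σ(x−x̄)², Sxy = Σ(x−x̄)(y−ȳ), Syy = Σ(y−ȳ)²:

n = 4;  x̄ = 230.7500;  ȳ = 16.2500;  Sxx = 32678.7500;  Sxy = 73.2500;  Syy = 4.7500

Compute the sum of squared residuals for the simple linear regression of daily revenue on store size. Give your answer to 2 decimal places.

4.59

b = Sxy/Sxx = 73.25/32678.75 = 0.002242
SSE = Syy − b·Sxy = 4.75 − 0.002242·73.25 = 4.585809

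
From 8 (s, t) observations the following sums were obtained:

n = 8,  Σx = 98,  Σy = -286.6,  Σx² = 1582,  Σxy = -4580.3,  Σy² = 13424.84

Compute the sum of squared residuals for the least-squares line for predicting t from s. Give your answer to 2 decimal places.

Sxx = Σx² − (Σx)²/n = 1582 − 1200.5 = 381.5
Sxy = Σxy − (Σx)(Σy)/n = -4580.3 − (-3510.85) = -1069.45
Syy = Σy² − (Σy)²/n = 13424.84 − 10267.445 = 3157.395
b = Sxy/Sxx = -1069.45/381.5 = -2.803277
SSE = Syy − b·Sxy = 3157.395 − (-2.803277)·(-1069.45) = 159.430904

159.43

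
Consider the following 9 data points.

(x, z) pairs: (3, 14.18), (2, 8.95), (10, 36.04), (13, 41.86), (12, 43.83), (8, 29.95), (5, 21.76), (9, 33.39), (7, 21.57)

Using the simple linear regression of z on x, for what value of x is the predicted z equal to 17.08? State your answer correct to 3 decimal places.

4.189

n = 9, Σx = 69, Σy = 251.53, Σxy = 2290.88, Σx² = 645
Sxx = Σx² − (Σx)²/n = 645 − 529 = 116
Sxy = Σxy − (Σx)(Σy)/n = 2290.88 − 1928.396667 = 362.483333
b = Sxy/Sxx = 362.483333/116 = 3.124856
a = ȳ − b·x̄ = 27.947778 − 3.124856·7.666667 = 3.990546
Set a + b·x = 17.08: x = (17.08 − 3.990546) / 3.124856 = 4.188818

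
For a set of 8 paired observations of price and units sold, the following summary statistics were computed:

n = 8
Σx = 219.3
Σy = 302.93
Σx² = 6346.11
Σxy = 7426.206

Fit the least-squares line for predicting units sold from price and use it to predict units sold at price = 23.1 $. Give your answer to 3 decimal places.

49.182

Sxx = Σx² − (Σx)²/n = 6346.11 − 6011.56125 = 334.54875
Sxy = Σxy − (Σx)(Σy)/n = 7426.206 − 8304.068625 = -877.862625
b = Sxy/Sxx = -877.862625/334.54875 = -2.624020
a = ȳ − b·x̄ = 37.86625 − (-2.624020)·27.4125 = 109.797199
ŷ(23.1) = a + b·23.1 = 109.797199 + (-2.624020)·23.1 = 49.182336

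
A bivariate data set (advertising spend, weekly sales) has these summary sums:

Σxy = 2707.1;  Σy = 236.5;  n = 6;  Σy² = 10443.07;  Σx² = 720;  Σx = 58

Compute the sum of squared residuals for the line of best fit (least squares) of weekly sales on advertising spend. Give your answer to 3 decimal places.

8.989

Sxx = Σx² − (Σx)²/n = 720 − 560.666667 = 159.333333
Sxy = Σxy − (Σx)(Σy)/n = 2707.1 − 2286.166667 = 420.933333
Syy = Σy² − (Σy)²/n = 10443.07 − 9322.041667 = 1121.028333
b = Sxy/Sxx = 420.933333/159.333333 = 2.641841
SSE = Syy − b·Sxy = 1121.028333 − 2.641841·420.933333 = 8.989393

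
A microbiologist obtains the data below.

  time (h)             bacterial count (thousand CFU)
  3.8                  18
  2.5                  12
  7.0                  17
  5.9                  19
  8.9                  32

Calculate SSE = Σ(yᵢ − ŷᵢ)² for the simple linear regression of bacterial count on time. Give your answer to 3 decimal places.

n = 5, Σx = 28.1, Σy = 98, Σxy = 614.3, Σx² = 183.71, Σy² = 2142
Sxx = Σx² − (Σx)²/n = 183.71 − 157.922 = 25.788
Sxy = Σxy − (Σx)(Σy)/n = 614.3 − 550.76 = 63.54
Syy = Σy² − (Σy)²/n = 2142 − 1920.8 = 221.2
b = Sxy/Sxx = 63.54/25.788 = 2.463937
SSE = Syy − b·Sxy = 221.2 − 2.463937·63.54 = 64.641461

64.641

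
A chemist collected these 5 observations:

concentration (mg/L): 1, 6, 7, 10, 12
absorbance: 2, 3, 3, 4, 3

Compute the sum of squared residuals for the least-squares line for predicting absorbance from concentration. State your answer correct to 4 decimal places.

0.8559

n = 5, Σx = 36, Σy = 15, Σxy = 117, Σx² = 330, Σy² = 47
Sxx = Σx² − (Σx)²/n = 330 − 259.2 = 70.8
Sxy = Σxy − (Σx)(Σy)/n = 117 − 108 = 9
Syy = Σy² − (Σy)²/n = 47 − 45 = 2
b = Sxy/Sxx = 9/70.8 = 0.127119
SSE = Syy − b·Sxy = 2 − 0.127119·9 = 0.855932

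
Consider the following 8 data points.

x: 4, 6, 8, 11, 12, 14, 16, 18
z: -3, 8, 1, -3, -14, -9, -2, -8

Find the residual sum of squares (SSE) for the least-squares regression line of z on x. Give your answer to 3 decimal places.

n = 8, Σx = 89, Σy = -30, Σxy = -459, Σx² = 1157, Σy² = 428
Sxx = Σx² − (Σx)²/n = 1157 − 990.125 = 166.875
Sxy = Σxy − (Σx)(Σy)/n = -459 − (-333.75) = -125.25
Syy = Σy² − (Σy)²/n = 428 − 112.5 = 315.5
b = Sxy/Sxx = -125.25/166.875 = -0.750562
SSE = Syy − b·Sxy = 315.5 − (-0.750562)·(-125.25) = 221.492135

221.492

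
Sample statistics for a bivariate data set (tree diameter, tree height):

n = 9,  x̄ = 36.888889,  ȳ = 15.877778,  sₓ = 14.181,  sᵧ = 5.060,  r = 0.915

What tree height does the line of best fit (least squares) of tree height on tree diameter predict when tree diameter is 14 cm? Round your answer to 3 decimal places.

8.405

b = r · sᵧ/sₓ = 0.915 · 5.06/14.181 = 0.326486
a = ȳ − b·x̄ = 15.877778 − 0.326486·36.888889 = 3.834067
ŷ(14) = a + b·14 = 3.834067 + 0.326486·14 = 8.404873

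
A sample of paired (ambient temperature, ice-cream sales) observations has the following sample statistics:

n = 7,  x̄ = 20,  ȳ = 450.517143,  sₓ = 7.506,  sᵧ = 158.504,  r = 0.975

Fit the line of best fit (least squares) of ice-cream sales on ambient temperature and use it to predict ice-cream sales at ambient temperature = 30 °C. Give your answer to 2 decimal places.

656.41

b = r · sᵧ/sₓ = 0.975 · 158.504/7.506 = 20.589049
a = ȳ − b·x̄ = 450.517143 − 20.589049·20 = 38.736168
ŷ(30) = a + b·30 = 38.736168 + 20.589049·30 = 656.407631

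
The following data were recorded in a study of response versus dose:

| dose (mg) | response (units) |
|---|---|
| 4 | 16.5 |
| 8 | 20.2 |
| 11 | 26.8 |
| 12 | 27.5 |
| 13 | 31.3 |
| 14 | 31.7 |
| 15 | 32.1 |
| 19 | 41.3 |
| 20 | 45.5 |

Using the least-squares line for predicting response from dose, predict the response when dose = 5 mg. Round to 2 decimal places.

n = 9, Σx = 116, Σy = 272.9, Σxy = 3879.3, Σx² = 1696
Sxx = Σx² − (Σx)²/n = 1696 − 1495.111111 = 200.888889
Sxy = Σxy − (Σx)(Σy)/n = 3879.3 − 3517.377778 = 361.922222
b = Sxy/Sxx = 361.922222/200.888889 = 1.801604
a = ȳ − b·x̄ = 30.322222 − 1.801604·12.888889 = 7.101549
ŷ(5) = a + b·5 = 7.101549 + 1.801604·5 = 16.109569

16.11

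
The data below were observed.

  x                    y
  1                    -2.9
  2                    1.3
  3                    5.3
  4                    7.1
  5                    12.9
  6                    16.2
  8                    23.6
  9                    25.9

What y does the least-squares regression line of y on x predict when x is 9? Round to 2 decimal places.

26.72

n = 8, Σx = 38, Σy = 89.4, Σxy = 627.6, Σx² = 236
Sxx = Σx² − (Σx)²/n = 236 − 180.5 = 55.5
Sxy = Σxy − (Σx)(Σy)/n = 627.6 − 424.65 = 202.95
b = Sxy/Sxx = 202.95/55.5 = 3.656757
a = ȳ − b·x̄ = 11.175 − 3.656757·4.75 = -6.194595
ŷ(9) = a + b·9 = -6.194595 + 3.656757·9 = 26.716216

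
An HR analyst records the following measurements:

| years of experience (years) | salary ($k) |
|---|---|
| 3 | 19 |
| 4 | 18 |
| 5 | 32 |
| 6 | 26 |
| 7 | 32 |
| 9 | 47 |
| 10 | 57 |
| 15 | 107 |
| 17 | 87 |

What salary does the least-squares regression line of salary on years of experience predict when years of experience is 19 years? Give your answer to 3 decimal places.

112.113

n = 9, Σx = 76, Σy = 425, Σxy = 4746, Σx² = 830
Sxx = Σx² − (Σx)²/n = 830 − 641.777778 = 188.222222
Sxy = Σxy − (Σx)(Σy)/n = 4746 − 3588.888889 = 1157.111111
b = Sxy/Sxx = 1157.111111/188.222222 = 6.147580
a = ȳ − b·x̄ = 47.222222 − 6.147580·8.444444 = -4.690673
ŷ(19) = a + b·19 = -4.690673 + 6.147580·19 = 112.113341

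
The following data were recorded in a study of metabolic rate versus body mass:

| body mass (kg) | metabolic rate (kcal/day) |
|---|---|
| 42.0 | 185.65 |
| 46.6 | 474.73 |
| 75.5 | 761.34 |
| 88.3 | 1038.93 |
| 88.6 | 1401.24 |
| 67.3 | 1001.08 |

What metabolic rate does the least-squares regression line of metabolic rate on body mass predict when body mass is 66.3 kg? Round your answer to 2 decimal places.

776.19

n = 6, Σx = 408.3, Σy = 4862.97, Σxy = 370660.955, Σx² = 29811.95
Sxx = Σx² − (Σx)²/n = 29811.95 − 27784.815 = 2027.135
Sxy = Σxy − (Σx)(Σy)/n = 370660.955 − 330925.1085 = 39735.8465
b = Sxy/Sxx = 39735.8465/2027.135 = 19.601973
a = ȳ − b·x̄ = 810.495 − 19.601973·68.05 = -523.419295
ŷ(66.3) = a + b·66.3 = -523.419295 + 19.601973·66.3 = 776.191546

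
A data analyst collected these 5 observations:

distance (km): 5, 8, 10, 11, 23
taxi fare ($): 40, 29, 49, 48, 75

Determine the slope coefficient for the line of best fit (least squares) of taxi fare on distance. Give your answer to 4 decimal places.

2.2600

n = 5, Σx = 57, Σy = 241, Σxy = 3175, Σx² = 839
Sxx = Σx² − (Σx)²/n = 839 − 649.8 = 189.2
Sxy = Σxy − (Σx)(Σy)/n = 3175 − 2747.4 = 427.6
b = Sxy/Sxx = 427.6/189.2 = 2.260042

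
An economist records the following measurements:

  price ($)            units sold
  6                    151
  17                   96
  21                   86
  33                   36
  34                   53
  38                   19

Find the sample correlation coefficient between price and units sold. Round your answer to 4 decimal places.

n = 6, Σx = 149, Σy = 441, Σxy = 8056, Σx² = 4455, Σy² = 43879
Sxx = Σx² − (Σx)²/n = 4455 − 3700.166667 = 754.833333
Sxy = Σxy − (Σx)(Σy)/n = 8056 − 10951.5 = -2895.5
Syy = Σy² − (Σy)²/n = 43879 − 32413.5 = 11465.5
r = Sxy/√(Sxx·Syy) = -2895.5/√(8654541.583333) = -2895.5/2941.860225 = -0.984241

-0.9842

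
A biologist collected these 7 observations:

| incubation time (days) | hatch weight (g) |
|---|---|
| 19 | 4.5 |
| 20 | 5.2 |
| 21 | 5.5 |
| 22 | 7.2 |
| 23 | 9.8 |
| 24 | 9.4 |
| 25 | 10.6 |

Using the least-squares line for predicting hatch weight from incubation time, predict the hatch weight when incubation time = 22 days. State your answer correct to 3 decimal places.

7.457

n = 7, Σx = 154, Σy = 52.2, Σxy = 1179.4, Σx² = 3416
Sxx = Σx² − (Σx)²/n = 3416 − 3388 = 28
Sxy = Σxy − (Σx)(Σy)/n = 1179.4 − 1148.4 = 31
b = Sxy/Sxx = 31/28 = 1.107143
a = ȳ − b·x̄ = 7.457143 − 1.107143·22 = -16.9
ŷ(22) = a + b·22 = -16.9 + 1.107143·22 = 7.457143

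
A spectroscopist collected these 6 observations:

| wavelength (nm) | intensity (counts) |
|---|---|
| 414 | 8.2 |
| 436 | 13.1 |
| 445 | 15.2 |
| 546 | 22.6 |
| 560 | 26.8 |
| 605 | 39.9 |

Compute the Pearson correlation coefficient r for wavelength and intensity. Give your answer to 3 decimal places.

0.959

n = 6, Σx = 3006, Σy = 125.8, Σxy = 67357.5, Σx² = 1537258, Σy² = 3290.9
Sxx = Σx² − (Σx)²/n = 1537258 − 1506006 = 31252
Sxy = Σxy − (Σx)(Σy)/n = 67357.5 − 63025.8 = 4331.7
Syy = Σy² − (Σy)²/n = 3290.9 − 2637.606667 = 653.293333
r = Sxy/√(Sxx·Syy) = 4331.7/√(20416723.253333) = 4331.7/4518.486832 = 0.958662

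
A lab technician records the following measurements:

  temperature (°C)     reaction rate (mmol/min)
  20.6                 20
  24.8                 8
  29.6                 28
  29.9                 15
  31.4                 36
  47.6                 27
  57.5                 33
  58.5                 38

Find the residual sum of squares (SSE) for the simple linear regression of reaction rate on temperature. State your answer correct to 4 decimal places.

n = 8, Σx = 299.9, Σy = 205, Σxy = 8423.8, Σx² = 12789.79, Σy² = 6031
Sxx = Σx² − (Σx)²/n = 12789.79 − 11242.50125 = 1547.28875
Sxy = Σxy − (Σx)(Σy)/n = 8423.8 − 7684.9375 = 738.8625
Syy = Σy² − (Σy)²/n = 6031 − 5253.125 = 777.875
b = Sxy/Sxx = 738.8625/1547.28875 = 0.477521
SSE = Syy − b·Sxy = 777.875 − 0.477521·738.8625 = 425.052817

425.0528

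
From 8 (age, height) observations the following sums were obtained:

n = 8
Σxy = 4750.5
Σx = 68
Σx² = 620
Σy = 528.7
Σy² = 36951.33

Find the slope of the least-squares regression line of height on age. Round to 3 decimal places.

6.108

Sxx = Σx² − (Σx)²/n = 620 − 578 = 42
Sxy = Σxy − (Σx)(Σy)/n = 4750.5 − 4493.95 = 256.55
b = Sxy/Sxx = 256.55/42 = 6.108333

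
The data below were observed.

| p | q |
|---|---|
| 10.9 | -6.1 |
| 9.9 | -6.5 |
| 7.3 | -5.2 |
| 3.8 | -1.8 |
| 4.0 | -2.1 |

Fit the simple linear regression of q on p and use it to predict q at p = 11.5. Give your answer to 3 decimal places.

-7.191

n = 5, Σx = 35.9, Σy = -21.7, Σxy = -184.04, Σx² = 300.55
Sxx = Σx² − (Σx)²/n = 300.55 − 257.762 = 42.788
Sxy = Σxy − (Σx)(Σy)/n = -184.04 − (-155.806) = -28.234
b = Sxy/Sxx = -28.234/42.788 = -0.659858
a = ȳ − b·x̄ = -4.34 − (-0.659858)·7.18 = 0.397780
ŷ(11.5) = a + b·11.5 = 0.397780 + (-0.659858)·11.5 = -7.190586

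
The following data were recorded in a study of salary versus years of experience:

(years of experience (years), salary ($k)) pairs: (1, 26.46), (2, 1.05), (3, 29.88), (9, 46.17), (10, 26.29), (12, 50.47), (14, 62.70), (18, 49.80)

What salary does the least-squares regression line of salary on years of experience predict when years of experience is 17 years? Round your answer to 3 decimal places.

57.261

n = 8, Σx = 69, Σy = 292.82, Σxy = 3176.47, Σx² = 859
Sxx = Σx² − (Σx)²/n = 859 − 595.125 = 263.875
Sxy = Σxy − (Σx)(Σy)/n = 3176.47 − 2525.5725 = 650.8975
b = Sxy/Sxx = 650.8975/263.875 = 2.466689
a = ȳ − b·x̄ = 36.6025 − 2.466689·8.625 = 15.327309
ŷ(17) = a + b·17 = 15.327309 + 2.466689·17 = 57.261018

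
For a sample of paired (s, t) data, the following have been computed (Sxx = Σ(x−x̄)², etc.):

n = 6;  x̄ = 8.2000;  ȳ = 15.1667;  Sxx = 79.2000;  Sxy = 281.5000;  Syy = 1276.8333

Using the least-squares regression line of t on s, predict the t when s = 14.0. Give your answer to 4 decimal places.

b = Sxy/Sxx = 281.5/79.2 = 3.554293
a = ȳ − b·x̄ = 15.1667 − 3.554293·8.2 = -13.978502
ŷ(14.0) = a + b·14.0 = -13.978502 + 3.554293·14 = 35.781599

35.7816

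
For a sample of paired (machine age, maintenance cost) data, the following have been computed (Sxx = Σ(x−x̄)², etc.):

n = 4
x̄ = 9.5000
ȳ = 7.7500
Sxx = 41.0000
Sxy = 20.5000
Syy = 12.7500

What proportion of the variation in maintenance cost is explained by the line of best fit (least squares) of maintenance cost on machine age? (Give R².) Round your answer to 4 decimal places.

R² = Sxy²/(Sxx·Syy) = (20.5)²/(41·12.75) = 0.803922

0.8039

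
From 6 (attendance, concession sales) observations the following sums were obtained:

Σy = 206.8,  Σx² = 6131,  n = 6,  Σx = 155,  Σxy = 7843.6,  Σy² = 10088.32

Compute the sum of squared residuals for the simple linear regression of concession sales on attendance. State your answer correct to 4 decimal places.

Sxx = Σx² − (Σx)²/n = 6131 − 4004.166667 = 2126.833333
Sxy = Σxy − (Σx)(Σy)/n = 7843.6 − 5342.333333 = 2501.266667
Syy = Σy² − (Σy)²/n = 10088.32 − 7127.706667 = 2960.613333
b = Sxy/Sxx = 2501.266667/2126.833333 = 1.176052
SSE = Syy − b·Sxy = 2960.613333 − 1.176052·2501.266667 = 18.993584

18.9936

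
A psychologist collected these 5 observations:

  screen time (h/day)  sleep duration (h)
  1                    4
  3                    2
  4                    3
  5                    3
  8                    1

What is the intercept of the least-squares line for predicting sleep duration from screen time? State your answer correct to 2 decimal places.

4.10

n = 5, Σx = 21, Σy = 13, Σxy = 45, Σx² = 115
Sxx = Σx² − (Σx)²/n = 115 − 88.2 = 26.8
Sxy = Σxy − (Σx)(Σy)/n = 45 − 54.6 = -9.6
b = Sxy/Sxx = -9.6/26.8 = -0.358209
a = ȳ − b·x̄ = 2.6 − (-0.358209)·4.2 = 4.104478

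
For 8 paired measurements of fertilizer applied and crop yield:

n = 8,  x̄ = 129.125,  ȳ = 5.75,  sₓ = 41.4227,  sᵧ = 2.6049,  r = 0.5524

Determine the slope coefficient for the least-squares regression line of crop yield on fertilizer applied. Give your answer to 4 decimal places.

b = r · sᵧ/sₓ = 0.5524 · 2.6049/41.4227 = 0.034738

0.0347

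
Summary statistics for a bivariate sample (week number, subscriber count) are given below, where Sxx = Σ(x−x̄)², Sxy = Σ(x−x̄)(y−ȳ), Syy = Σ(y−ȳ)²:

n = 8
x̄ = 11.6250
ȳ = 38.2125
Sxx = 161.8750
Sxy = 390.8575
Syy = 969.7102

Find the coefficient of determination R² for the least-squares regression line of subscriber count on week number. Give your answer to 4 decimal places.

0.9732

R² = Sxy²/(Sxx·Syy) = (390.8575)²/(161.875·969.7102) = 0.973229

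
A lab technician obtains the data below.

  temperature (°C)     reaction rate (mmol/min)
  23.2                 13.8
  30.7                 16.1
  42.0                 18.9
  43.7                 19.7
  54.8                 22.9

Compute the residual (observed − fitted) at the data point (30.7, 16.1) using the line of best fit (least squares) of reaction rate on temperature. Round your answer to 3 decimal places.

0.146

n = 5, Σx = 194.4, Σy = 91.4, Σxy = 3724.04, Σx² = 8157.46
Sxx = Σx² − (Σx)²/n = 8157.46 − 7558.272 = 599.188
Sxy = Σxy − (Σx)(Σy)/n = 3724.04 − 3553.632 = 170.408
b = Sxy/Sxx = 170.408/599.188 = 0.284398
a = ȳ − b·x̄ = 18.28 − 0.284398·38.88 = 7.222597
ŷ(30.7) = 7.222597 + 0.284398·30.7 = 15.953623
residual = y − ŷ = 16.1 − 15.953623 = 0.146377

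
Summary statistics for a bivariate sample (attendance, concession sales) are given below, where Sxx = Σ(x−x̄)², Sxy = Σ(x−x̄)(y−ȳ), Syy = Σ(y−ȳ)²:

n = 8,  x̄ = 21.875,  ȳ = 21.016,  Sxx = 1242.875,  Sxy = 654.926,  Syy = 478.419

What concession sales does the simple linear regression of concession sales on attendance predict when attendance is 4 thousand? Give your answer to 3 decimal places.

b = Sxy/Sxx = 654.926/1242.875 = 0.526944
a = ȳ − b·x̄ = 21.016 − 0.526944·21.875 = 9.489092
ŷ(4) = a + b·4 = 9.489092 + 0.526944·4 = 11.596869

11.597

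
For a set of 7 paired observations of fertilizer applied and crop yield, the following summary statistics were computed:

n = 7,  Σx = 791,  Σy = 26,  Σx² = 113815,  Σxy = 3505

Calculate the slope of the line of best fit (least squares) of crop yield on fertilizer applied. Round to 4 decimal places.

Sxx = Σx² − (Σx)²/n = 113815 − 89383 = 24432
Sxy = Σxy − (Σx)(Σy)/n = 3505 − 2938 = 567
b = Sxy/Sxx = 567/24432 = 0.023207

0.0232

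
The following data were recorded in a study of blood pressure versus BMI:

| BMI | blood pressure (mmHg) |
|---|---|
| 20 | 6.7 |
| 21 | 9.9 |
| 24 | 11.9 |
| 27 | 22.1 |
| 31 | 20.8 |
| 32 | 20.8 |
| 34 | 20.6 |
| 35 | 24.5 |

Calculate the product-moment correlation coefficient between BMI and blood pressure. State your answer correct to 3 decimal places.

0.915

n = 8, Σx = 224, Σy = 137.3, Σxy = 4092.5, Σx² = 6512, Σy² = 2662.81
Sxx = Σx² − (Σx)²/n = 6512 − 6272 = 240
Sxy = Σxy − (Σx)(Σy)/n = 4092.5 − 3844.4 = 248.1
Syy = Σy² − (Σy)²/n = 2662.81 − 2356.41125 = 306.39875
r = Sxy/√(Sxx·Syy) = 248.1/√(73535.7) = 248.1/271.174667 = 0.914908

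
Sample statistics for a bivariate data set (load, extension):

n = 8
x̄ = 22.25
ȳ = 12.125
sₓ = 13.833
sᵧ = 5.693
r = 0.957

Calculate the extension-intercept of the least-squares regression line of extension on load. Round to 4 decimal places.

3.3617

b = r · sᵧ/sₓ = 0.957 · 5.693/13.833 = 0.393855
a = ȳ − b·x̄ = 12.125 − 0.393855·22.25 = 3.361719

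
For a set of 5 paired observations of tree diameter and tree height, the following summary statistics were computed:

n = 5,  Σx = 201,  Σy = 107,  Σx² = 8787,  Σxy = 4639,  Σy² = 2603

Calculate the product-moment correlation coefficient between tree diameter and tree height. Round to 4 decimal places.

0.7175

Sxx = Σx² − (Σx)²/n = 8787 − 8080.2 = 706.8
Sxy = Σxy − (Σx)(Σy)/n = 4639 − 4301.4 = 337.6
Syy = Σy² − (Σy)²/n = 2603 − 2289.8 = 313.2
r = Sxy/√(Sxx·Syy) = 337.6/√(221369.76) = 337.6/470.499479 = 0.717535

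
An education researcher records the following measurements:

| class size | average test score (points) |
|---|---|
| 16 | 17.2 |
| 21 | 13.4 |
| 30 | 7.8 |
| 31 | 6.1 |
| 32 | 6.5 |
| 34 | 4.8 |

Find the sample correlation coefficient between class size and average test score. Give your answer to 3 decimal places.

n = 6, Σx = 164, Σy = 55.8, Σxy = 1350.9, Σx² = 4738, Σy² = 638.74
Sxx = Σx² − (Σx)²/n = 4738 − 4482.666667 = 255.333333
Sxy = Σxy − (Σx)(Σy)/n = 1350.9 − 1525.2 = -174.3
Syy = Σy² − (Σy)²/n = 638.74 − 518.94 = 119.8
r = Sxy/√(Sxx·Syy) = -174.3/√(30588.933333) = -174.3/174.896922 = -0.996587

-0.997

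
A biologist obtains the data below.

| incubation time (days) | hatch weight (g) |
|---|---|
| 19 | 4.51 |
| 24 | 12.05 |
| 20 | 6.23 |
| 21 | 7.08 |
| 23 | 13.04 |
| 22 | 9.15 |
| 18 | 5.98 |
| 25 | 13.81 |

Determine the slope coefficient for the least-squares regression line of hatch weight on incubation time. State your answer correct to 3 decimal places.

n = 8, Σx = 172, Σy = 71.85, Σxy = 1602.28, Σx² = 3740
Sxx = Σx² − (Σx)²/n = 3740 − 3698 = 42
Sxy = Σxy − (Σx)(Σy)/n = 1602.28 − 1544.775 = 57.505
b = Sxy/Sxx = 57.505/42 = 1.369167

1.369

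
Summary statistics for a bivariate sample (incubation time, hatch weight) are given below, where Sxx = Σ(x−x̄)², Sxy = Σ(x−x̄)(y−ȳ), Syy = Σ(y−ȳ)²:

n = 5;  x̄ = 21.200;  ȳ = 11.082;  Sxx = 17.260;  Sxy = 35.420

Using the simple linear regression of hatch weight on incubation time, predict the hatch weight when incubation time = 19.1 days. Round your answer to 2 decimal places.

b = Sxy/Sxx = 35.42/17.26 = 2.052144
a = ȳ − b·x̄ = 11.082 − 2.052144·21.2 = -32.423446
ŷ(19.1) = a + b·19.1 = -32.423446 + 2.052144·19.1 = 6.772498

6.77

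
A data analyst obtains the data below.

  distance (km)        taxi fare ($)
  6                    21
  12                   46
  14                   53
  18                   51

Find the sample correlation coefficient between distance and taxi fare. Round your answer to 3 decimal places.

n = 4, Σx = 50, Σy = 171, Σxy = 2338, Σx² = 700, Σy² = 7967
Sxx = Σx² − (Σx)²/n = 700 − 625 = 75
Sxy = Σxy − (Σx)(Σy)/n = 2338 − 2137.5 = 200.5
Syy = Σy² − (Σy)²/n = 7967 − 7310.25 = 656.75
r = Sxy/√(Sxx·Syy) = 200.5/√(49256.25) = 200.5/221.937491 = 0.903408

0.903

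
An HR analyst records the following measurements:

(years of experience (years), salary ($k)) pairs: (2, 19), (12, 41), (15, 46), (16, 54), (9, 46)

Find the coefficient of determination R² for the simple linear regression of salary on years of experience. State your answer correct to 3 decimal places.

n = 5, Σx = 54, Σy = 206, Σxy = 2498, Σx² = 710, Σy² = 9190
Sxx = Σx² − (Σx)²/n = 710 − 583.2 = 126.8
Sxy = Σxy − (Σx)(Σy)/n = 2498 − 2224.8 = 273.2
Syy = Σy² − (Σy)²/n = 9190 − 8487.2 = 702.8
R² = Sxy²/(Sxx·Syy) = (273.2)²/(126.8·702.8) = 0.837549

0.838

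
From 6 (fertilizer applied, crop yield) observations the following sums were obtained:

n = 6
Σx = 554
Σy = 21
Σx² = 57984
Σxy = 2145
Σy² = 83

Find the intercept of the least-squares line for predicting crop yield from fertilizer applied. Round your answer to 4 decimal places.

0.7157

Sxx = Σx² − (Σx)²/n = 57984 − 51152.666667 = 6831.333333
Sxy = Σxy − (Σx)(Σy)/n = 2145 − 1939 = 206
b = Sxy/Sxx = 206/6831.333333 = 0.030155
a = ȳ − b·x̄ = 3.5 − 0.030155·92.333333 = 0.715673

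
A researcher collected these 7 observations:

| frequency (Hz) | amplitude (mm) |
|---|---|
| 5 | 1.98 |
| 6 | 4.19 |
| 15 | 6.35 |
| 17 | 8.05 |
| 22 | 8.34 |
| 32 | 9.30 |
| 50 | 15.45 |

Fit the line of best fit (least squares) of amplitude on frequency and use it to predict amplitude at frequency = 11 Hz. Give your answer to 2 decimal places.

5.03

n = 7, Σx = 147, Σy = 53.66, Σxy = 1520.72, Σx² = 4583
Sxx = Σx² − (Σx)²/n = 4583 − 3087 = 1496
Sxy = Σxy − (Σx)(Σy)/n = 1520.72 − 1126.86 = 393.86
b = Sxy/Sxx = 393.86/1496 = 0.263275
a = ȳ − b·x̄ = 7.665714 − 0.263275·21 = 2.136931
ŷ(11) = a + b·11 = 2.136931 + 0.263275·11 = 5.032960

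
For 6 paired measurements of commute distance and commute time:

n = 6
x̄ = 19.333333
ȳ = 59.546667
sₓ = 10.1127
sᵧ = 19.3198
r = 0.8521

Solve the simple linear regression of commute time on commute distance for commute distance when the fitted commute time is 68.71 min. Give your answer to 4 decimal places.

24.9623

b = r · sᵧ/sₓ = 0.8521 · 19.3198/10.1127 = 1.627894
a = ȳ − b·x̄ = 59.546667 − 1.627894·19.333333 = 28.074054
Set a + b·x = 68.71: x = (68.71 − 28.074054) / 1.627894 = 24.962283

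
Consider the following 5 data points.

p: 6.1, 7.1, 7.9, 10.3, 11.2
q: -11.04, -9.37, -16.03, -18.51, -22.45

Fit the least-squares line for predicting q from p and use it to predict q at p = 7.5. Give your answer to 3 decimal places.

-13.115

n = 5, Σx = 42.6, Σy = -77.4, Σxy = -702.601, Σx² = 381.56
Sxx = Σx² − (Σx)²/n = 381.56 − 362.952 = 18.608
Sxy = Σxy − (Σx)(Σy)/n = -702.601 − (-659.448) = -43.153
b = Sxy/Sxx = -43.153/18.608 = -2.319056
a = ȳ − b·x̄ = -15.48 − (-2.319056)·8.52 = 4.278360
ŷ(7.5) = a + b·7.5 = 4.278360 + (-2.319056)·7.5 = -13.114563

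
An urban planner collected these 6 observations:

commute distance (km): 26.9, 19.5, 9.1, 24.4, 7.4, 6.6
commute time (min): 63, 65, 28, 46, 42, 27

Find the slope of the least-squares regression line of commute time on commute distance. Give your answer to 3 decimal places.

n = 6, Σx = 93.9, Σy = 271, Σxy = 4828.4, Σx² = 1880.35
Sxx = Σx² − (Σx)²/n = 1880.35 − 1469.535 = 410.815
Sxy = Σxy − (Σx)(Σy)/n = 4828.4 − 4241.15 = 587.25
b = Sxy/Sxx = 587.25/410.815 = 1.429476

1.429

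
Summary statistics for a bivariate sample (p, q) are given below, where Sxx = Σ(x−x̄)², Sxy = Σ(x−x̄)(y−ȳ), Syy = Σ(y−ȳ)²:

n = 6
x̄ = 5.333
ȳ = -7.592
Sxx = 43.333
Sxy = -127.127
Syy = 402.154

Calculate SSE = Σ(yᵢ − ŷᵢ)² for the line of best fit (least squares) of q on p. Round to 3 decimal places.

b = Sxy/Sxx = -127.127/43.333 = -2.933723
SSE = Syy − b·Sxy = 402.154 − (-2.933723)·(-127.127) = 29.198651

29.199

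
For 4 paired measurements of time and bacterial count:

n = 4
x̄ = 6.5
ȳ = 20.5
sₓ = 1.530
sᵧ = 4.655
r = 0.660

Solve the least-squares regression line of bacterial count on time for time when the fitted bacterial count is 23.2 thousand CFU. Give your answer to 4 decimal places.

7.8446

b = r · sᵧ/sₓ = 0.66 · 4.655/1.53 = 2.008039
a = ȳ − b·x̄ = 20.5 − 2.008039·6.5 = 7.447745
Set a + b·x = 23.2: x = (23.2 − 7.447745) / 2.008039 = 7.844595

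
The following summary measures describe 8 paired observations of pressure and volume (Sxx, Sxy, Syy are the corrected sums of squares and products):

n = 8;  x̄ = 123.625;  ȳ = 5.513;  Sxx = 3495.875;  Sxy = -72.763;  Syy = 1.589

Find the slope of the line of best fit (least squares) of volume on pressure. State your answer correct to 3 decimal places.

-0.021

b = Sxy/Sxx = -72.763/3495.875 = -0.020814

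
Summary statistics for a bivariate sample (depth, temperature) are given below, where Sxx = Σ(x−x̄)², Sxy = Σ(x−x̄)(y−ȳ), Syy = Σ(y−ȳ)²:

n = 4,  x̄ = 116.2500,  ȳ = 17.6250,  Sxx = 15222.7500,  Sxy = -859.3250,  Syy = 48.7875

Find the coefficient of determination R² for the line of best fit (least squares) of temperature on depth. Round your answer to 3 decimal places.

0.994

R² = Sxy²/(Sxx·Syy) = (-859.325)²/(15222.75·48.7875) = 0.994290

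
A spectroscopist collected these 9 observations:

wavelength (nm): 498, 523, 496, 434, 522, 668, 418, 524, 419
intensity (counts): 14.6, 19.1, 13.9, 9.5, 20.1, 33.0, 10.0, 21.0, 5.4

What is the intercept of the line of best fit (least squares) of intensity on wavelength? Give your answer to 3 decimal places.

-35.634

n = 9, Σx = 4502, Σy = 146.6, Σxy = 78260.3, Σx² = 2299474
Sxx = Σx² − (Σx)²/n = 2299474 − 2252000.444444 = 47473.555556
Sxy = Σxy − (Σx)(Σy)/n = 78260.3 − 73332.577778 = 4927.722222
b = Sxy/Sxx = 4927.722222/47473.555556 = 0.103799
a = ȳ − b·x̄ = 16.288889 − 0.103799·500.222222 = -35.633832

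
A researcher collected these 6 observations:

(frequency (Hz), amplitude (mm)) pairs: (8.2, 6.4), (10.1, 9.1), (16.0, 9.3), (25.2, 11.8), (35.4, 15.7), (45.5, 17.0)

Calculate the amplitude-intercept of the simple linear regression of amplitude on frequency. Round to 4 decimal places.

5.1967

n = 6, Σx = 140.4, Σy = 69.3, Σxy = 1919.83, Σx² = 4383.7
Sxx = Σx² − (Σx)²/n = 4383.7 − 3285.36 = 1098.34
Sxy = Σxy − (Σx)(Σy)/n = 1919.83 − 1621.62 = 298.21
b = Sxy/Sxx = 298.21/1098.34 = 0.271510
a = ȳ − b·x̄ = 11.55 − 0.271510·23.4 = 5.196672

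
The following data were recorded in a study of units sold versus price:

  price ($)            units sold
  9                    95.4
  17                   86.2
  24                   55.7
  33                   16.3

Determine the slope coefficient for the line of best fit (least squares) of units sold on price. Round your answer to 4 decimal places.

-3.4005

n = 4, Σx = 83, Σy = 253.6, Σxy = 4198.7, Σx² = 2035
Sxx = Σx² − (Σx)²/n = 2035 − 1722.25 = 312.75
Sxy = Σxy − (Σx)(Σy)/n = 4198.7 − 5262.2 = -1063.5
b = Sxy/Sxx = -1063.5/312.75 = -3.400480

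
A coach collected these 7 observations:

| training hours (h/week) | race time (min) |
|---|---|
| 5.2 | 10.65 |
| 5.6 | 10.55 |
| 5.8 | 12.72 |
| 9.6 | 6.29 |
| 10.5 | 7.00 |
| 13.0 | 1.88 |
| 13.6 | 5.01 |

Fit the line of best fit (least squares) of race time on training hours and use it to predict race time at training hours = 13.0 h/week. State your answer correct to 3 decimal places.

n = 7, Σx = 63.3, Σy = 54.1, Σxy = 414.696, Σx² = 648.41
Sxx = Σx² − (Σx)²/n = 648.41 − 572.412857 = 75.997143
Sxy = Σxy − (Σx)(Σy)/n = 414.696 − 489.218571 = -74.522571
b = Sxy/Sxx = -74.522571/75.997143 = -0.980597
a = ȳ − b·x̄ = 7.728571 − (-0.980597)·9.042857 = 16.595970
ŷ(13.0) = a + b·13.0 = 16.595970 + (-0.980597)·13 = 3.848209

3.848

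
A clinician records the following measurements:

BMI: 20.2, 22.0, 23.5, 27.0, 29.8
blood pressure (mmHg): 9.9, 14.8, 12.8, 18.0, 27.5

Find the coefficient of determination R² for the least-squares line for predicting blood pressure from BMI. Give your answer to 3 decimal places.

0.879

n = 5, Σx = 122.5, Σy = 83, Σxy = 2131.88, Σx² = 3061.33, Σy² = 1561.14
Sxx = Σx² − (Σx)²/n = 3061.33 − 3001.25 = 60.08
Sxy = Σxy − (Σx)(Σy)/n = 2131.88 − 2033.5 = 98.38
Syy = Σy² − (Σy)²/n = 1561.14 − 1377.8 = 183.34
R² = Sxy²/(Sxx·Syy) = (98.38)²/(60.08·183.34) = 0.878671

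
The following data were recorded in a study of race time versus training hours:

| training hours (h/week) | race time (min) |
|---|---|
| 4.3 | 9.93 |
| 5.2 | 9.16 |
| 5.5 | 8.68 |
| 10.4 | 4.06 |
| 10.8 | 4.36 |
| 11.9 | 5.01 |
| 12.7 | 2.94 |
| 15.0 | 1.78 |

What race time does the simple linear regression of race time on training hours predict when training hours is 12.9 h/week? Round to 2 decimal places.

n = 8, Σx = 75.8, Σy = 45.92, Σxy = 351.04, Σx² = 828.48
Sxx = Σx² − (Σx)²/n = 828.48 − 718.205 = 110.275
Sxy = Σxy − (Σx)(Σy)/n = 351.04 − 435.092 = -84.052
b = Sxy/Sxx = -84.052/110.275 = -0.762204
a = ȳ − b·x̄ = 5.74 − (-0.762204)·9.475 = 12.961879
ŷ(12.9) = a + b·12.9 = 12.961879 + (-0.762204)·12.9 = 3.129453

3.13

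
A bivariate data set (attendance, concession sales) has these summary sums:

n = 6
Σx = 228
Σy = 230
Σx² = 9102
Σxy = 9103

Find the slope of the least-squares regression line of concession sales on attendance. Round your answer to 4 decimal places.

Sxx = Σx² − (Σx)²/n = 9102 − 8664 = 438
Sxy = Σxy − (Σx)(Σy)/n = 9103 − 8740 = 363
b = Sxy/Sxx = 363/438 = 0.828767

0.8288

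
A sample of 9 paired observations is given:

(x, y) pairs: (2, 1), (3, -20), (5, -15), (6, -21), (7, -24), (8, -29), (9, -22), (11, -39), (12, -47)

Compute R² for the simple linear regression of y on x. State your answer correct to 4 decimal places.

0.8202

n = 9, Σx = 63, Σy = -216, Σxy = -1850, Σx² = 533, Σy² = 6698
Sxx = Σx² − (Σx)²/n = 533 − 441 = 92
Sxy = Σxy − (Σx)(Σy)/n = -1850 − (-1512) = -338
Syy = Σy² − (Σy)²/n = 6698 − 5184 = 1514
R² = Sxy²/(Sxx·Syy) = (-338)²/(92·1514) = 0.820200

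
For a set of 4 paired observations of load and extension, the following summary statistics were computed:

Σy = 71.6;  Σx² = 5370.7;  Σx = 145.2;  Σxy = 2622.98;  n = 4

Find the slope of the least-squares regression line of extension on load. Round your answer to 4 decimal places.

Sxx = Σx² − (Σx)²/n = 5370.7 − 5270.76 = 99.94
Sxy = Σxy − (Σx)(Σy)/n = 2622.98 − 2599.08 = 23.9
b = Sxy/Sxx = 23.9/99.94 = 0.239143

0.2391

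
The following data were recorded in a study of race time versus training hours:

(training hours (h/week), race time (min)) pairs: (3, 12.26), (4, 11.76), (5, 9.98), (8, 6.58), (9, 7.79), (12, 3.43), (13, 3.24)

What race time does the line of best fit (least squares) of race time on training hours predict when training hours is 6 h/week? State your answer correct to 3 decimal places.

n = 7, Σx = 54, Σy = 55.04, Σxy = 339.75, Σx² = 508
Sxx = Σx² − (Σx)²/n = 508 − 416.571429 = 91.428571
Sxy = Σxy − (Σx)(Σy)/n = 339.75 − 424.594286 = -84.844286
b = Sxy/Sxx = -84.844286/91.428571 = -0.927984
a = ȳ − b·x̄ = 7.862857 − (-0.927984)·7.714286 = 15.021594
ŷ(6) = a + b·6 = 15.021594 + (-0.927984)·6 = 9.453687

9.454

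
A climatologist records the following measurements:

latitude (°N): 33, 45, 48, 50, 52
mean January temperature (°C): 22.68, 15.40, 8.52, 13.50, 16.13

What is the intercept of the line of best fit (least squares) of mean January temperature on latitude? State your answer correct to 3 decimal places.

n = 5, Σx = 228, Σy = 76.23, Σxy = 3364.16, Σx² = 10622
Sxx = Σx² − (Σx)²/n = 10622 − 10396.8 = 225.2
Sxy = Σxy − (Σx)(Σy)/n = 3364.16 − 3476.088 = -111.928
b = Sxy/Sxx = -111.928/225.2 = -0.497016
a = ȳ − b·x̄ = 15.246 − (-0.497016)·45.6 = 37.909929

37.910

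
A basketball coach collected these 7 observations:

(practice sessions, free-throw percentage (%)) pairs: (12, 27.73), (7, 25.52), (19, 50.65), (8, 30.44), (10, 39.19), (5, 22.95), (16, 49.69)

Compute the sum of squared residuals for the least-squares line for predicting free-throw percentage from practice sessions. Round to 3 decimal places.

150.108

n = 7, Σx = 77, Σy = 246.17, Σxy = 3018.96, Σx² = 999, Σy² = 9443.8941
Sxx = Σx² − (Σx)²/n = 999 − 847 = 152
Sxy = Σxy − (Σx)(Σy)/n = 3018.96 − 2707.87 = 311.09
Syy = Σy² − (Σy)²/n = 9443.8941 − 8657.095557 = 786.798543
b = Sxy/Sxx = 311.09/152 = 2.046645
SSE = Syy − b·Sxy = 786.798543 − 2.046645·311.09 = 150.107832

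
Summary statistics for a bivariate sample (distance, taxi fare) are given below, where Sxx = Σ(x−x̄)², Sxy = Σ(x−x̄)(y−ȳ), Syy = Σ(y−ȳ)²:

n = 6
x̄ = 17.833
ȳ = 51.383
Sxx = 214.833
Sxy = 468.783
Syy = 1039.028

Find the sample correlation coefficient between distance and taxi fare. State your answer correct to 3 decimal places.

0.992

r = Sxy/√(Sxx·Syy) = 468.783/√(223217.502324) = 468.783/472.458995 = 0.992219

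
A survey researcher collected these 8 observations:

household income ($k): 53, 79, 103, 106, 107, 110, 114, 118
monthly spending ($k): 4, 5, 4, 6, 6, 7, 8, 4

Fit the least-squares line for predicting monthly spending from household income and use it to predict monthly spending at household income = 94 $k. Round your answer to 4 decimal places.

n = 8, Σx = 790, Σy = 44, Σxy = 4451, Σx² = 81364
Sxx = Σx² − (Σx)²/n = 81364 − 78012.5 = 3351.5
Sxy = Σxy − (Σx)(Σy)/n = 4451 − 4345 = 106
b = Sxy/Sxx = 106/3351.5 = 0.031628
a = ȳ − b·x̄ = 5.5 − 0.031628·98.75 = 2.376772
ŷ(94) = a + b·94 = 2.376772 + 0.031628·94 = 5.349769

5.3498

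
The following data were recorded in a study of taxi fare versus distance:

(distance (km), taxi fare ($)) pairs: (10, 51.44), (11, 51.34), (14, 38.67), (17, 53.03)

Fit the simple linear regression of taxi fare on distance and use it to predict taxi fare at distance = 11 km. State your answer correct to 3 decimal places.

n = 4, Σx = 52, Σy = 194.48, Σxy = 2522.03, Σx² = 706
Sxx = Σx² − (Σx)²/n = 706 − 676 = 30
Sxy = Σxy − (Σx)(Σy)/n = 2522.03 − 2528.24 = -6.21
b = Sxy/Sxx = -6.21/30 = -0.207
a = ȳ − b·x̄ = 48.62 − (-0.207)·13 = 51.311
ŷ(11) = a + b·11 = 51.311 + (-0.207)·11 = 49.034

49.034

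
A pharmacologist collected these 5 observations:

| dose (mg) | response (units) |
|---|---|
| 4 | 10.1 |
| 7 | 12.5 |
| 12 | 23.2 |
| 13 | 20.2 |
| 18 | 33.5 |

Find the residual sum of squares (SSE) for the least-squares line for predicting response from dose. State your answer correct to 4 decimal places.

n = 5, Σx = 54, Σy = 99.5, Σxy = 1271.9, Σx² = 702, Σy² = 2326.79
Sxx = Σx² − (Σx)²/n = 702 − 583.2 = 118.8
Sxy = Σxy − (Σx)(Σy)/n = 1271.9 − 1074.6 = 197.3
Syy = Σy² − (Σy)²/n = 2326.79 − 1980.05 = 346.74
b = Sxy/Sxx = 197.3/118.8 = 1.660774
SSE = Syy − b·Sxy = 346.74 − 1.660774·197.3 = 19.069209

19.0692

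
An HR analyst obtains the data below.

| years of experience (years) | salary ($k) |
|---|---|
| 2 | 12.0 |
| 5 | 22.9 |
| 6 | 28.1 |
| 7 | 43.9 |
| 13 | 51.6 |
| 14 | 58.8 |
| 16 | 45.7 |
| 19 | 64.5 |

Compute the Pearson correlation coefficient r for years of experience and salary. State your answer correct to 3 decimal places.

0.915

n = 8, Σx = 82, Σy = 327.5, Σxy = 4065.1, Σx² = 1096, Σy² = 15753.97
Sxx = Σx² − (Σx)²/n = 1096 − 840.5 = 255.5
Sxy = Σxy − (Σx)(Σy)/n = 4065.1 − 3356.875 = 708.225
Syy = Σy² − (Σy)²/n = 15753.97 − 13407.03125 = 2346.93875
r = Sxy/√(Sxx·Syy) = 708.225/√(599642.850625) = 708.225/774.366096 = 0.914587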